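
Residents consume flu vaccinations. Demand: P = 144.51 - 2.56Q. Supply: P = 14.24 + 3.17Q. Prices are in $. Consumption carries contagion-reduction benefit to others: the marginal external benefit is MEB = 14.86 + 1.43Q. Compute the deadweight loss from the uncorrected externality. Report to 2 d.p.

Market equilibrium (private): 14.24 + 3.17Q = 144.51 - 2.56Q → Q_m = 22.7347.
Social marginal benefit = demand + MEB = 159.37 - 1.13Q.
Set SMB = MC: 159.37 - 1.13Q = 14.24 + 3.17Q → Q* = 33.7512.
The loss is the area between SMB and MC from Q* to Q_m; with linear curves that's a triangle of height MEB(Q_m).
DWL = ½ × 11.0165 × 47.3707 = 260.9297.

DWL = $260.93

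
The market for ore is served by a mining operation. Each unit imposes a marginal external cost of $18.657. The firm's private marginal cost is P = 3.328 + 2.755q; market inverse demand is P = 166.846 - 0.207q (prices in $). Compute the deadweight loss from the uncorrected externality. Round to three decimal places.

DWL = $58.758

Market equilibrium (private): 3.328 + 2.755q = 166.846 - 0.207q → q_m = 55.2053.
Social marginal cost = private MC + MEC = 21.985 + 2.755q.
Set SMC = demand: 21.985 + 2.755q = 166.846 - 0.207q → q* = 48.9065.
Height of the DWL triangle at q_m is SMC(q_m) − demand(q_m) = MEC(q_m) = 18.6570.
DWL = ½ × 6.2988 × 18.6570 = 58.7584.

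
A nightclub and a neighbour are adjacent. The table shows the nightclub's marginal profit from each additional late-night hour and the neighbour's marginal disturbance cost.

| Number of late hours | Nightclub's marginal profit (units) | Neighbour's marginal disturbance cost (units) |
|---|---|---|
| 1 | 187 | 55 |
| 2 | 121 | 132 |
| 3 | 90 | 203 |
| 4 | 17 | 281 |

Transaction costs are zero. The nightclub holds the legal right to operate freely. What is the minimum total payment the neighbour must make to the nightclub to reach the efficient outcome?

Left alone the nightclub would choose level 4 (marginal profit stays positive).
Efficient level: k* = 1 (marginal profit ≥ marginal disturbance cost through 1).
The neighbour must at least cover the nightclub's forgone profit from cutting 4→1: 121 + 90 + 17 = 228.

228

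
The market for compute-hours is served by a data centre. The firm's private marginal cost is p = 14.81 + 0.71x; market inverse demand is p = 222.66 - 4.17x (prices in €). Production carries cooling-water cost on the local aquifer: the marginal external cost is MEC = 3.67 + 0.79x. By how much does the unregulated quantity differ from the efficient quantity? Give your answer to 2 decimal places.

6.58 units

Market equilibrium (private): 14.81 + 0.71x = 222.66 - 4.17x → x_m = 42.5922.
Social marginal cost = private MC + MEC = 18.48 + 1.50x.
Set SMC = demand: 18.48 + 1.50x = 222.66 - 4.17x → x* = 36.0106.
Gap = |42.5922 − 36.0106| = 6.5816.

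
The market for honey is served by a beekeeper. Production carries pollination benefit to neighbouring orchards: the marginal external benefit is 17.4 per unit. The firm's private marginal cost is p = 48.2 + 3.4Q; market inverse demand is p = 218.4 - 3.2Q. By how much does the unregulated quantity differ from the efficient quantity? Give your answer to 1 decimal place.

2.6 units

Market equilibrium (private): 48.2 + 3.4Q = 218.4 - 3.2Q → Q_m = 25.7879.
Social marginal cost = private MC − MEB = 30.8 + 3.4Q.
Set SMC = demand: 30.8 + 3.4Q = 218.4 - 3.2Q → Q* = 28.4242.
Gap = |25.7879 − 28.4242| = 2.6363.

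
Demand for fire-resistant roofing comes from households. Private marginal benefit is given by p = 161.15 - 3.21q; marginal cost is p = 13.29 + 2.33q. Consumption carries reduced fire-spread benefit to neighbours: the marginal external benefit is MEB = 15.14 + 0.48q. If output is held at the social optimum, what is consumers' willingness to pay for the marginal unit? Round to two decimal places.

P = 57.74

Social marginal benefit = demand + MEB = 176.29 - 2.73q.
Set SMB = MC: 176.29 - 2.73q = 13.29 + 2.33q → q* = 32.2134.
Consumer price on the demand curve at q*: 161.15 − 3.21×32.2134 = 57.7450.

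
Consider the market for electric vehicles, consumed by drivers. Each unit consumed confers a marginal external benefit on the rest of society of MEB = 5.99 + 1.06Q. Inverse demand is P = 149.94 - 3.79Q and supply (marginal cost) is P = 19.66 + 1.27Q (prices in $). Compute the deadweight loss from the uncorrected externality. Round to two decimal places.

Market equilibrium (private): 19.66 + 1.27Q = 149.94 - 3.79Q → Q_m = 25.7470.
Social marginal benefit = demand + MEB = 155.93 - 2.73Q.
Set SMB = MC: 155.93 - 2.73Q = 19.66 + 1.27Q → Q* = 34.0675.
Height of the DWL triangle at Q_m is SMB(Q_m) − MC(Q_m) = MEB(Q_m) = 33.2819.
DWL = ½ × 8.3205 × 33.2819 = 138.4610.

DWL = $138.46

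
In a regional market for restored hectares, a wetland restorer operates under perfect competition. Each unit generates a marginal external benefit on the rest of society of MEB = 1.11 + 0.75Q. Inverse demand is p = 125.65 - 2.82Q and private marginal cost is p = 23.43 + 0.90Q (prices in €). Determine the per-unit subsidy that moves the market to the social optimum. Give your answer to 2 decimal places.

Social marginal cost = private MC − MEB = 22.32 + 0.15Q.
Set SMC = demand: 22.32 + 0.15Q = 125.65 - 2.82Q → Q* = 34.7912.
The Pigouvian subsidy equals MEB at Q*: 1.11 + 0.75×34.7912 = 27.2034.

subsidy = €27.20 per unit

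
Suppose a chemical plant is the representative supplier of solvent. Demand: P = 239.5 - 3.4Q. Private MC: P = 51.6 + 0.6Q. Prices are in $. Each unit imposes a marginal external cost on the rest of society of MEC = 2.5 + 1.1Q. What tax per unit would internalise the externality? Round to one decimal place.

Social marginal cost = private MC + MEC = 54.1 + 1.7Q.
Set SMC = demand: 54.1 + 1.7Q = 239.5 - 3.4Q → Q* = 36.3529.
The Pigouvian tax equals MEC at Q*: 2.5 + 1.1×36.3529 = 42.4882.

tax = $42.5 per unit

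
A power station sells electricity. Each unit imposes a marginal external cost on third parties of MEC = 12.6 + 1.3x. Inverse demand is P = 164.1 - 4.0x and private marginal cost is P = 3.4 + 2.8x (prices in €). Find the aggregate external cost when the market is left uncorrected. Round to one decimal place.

Market equilibrium (private): 3.4 + 2.8x = 164.1 - 4.0x → x_m = 23.6324.
Total external cost = ∫₀^{x_m} (12.6 + 1.3x) dx = 12.6×23.6324 + ½×1.3×23.6324² = 660.7870.

€660.8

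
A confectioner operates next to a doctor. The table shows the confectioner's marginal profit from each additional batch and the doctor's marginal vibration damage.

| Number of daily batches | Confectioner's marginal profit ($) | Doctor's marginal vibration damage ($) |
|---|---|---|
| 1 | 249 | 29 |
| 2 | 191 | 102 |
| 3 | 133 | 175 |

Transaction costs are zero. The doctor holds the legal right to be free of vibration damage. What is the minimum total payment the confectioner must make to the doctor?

Efficient level: marginal profit ≥ marginal vibration damage through level 2, so k* = 2.
With the doctor holding the right, the confectioner must at least compensate total damage at k*: 29 + 102 = 131.

$131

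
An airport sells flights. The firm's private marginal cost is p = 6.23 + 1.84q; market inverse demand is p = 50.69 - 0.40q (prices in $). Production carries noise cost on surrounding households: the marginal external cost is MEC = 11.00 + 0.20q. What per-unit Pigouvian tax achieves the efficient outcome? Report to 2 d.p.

Social marginal cost = private MC + MEC = 17.23 + 2.04q.
Set SMC = demand: 17.23 + 2.04q = 50.69 - 0.40q → q* = 13.7131.
The Pigouvian tax equals MEC at q*: 11.00 + 0.20×13.7131 = 13.7426.

tax = $13.74 per unit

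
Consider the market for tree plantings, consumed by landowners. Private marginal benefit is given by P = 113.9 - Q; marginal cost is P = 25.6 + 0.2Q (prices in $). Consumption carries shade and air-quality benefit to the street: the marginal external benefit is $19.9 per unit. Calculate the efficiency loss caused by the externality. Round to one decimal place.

DWL = $165.0

Market equilibrium (private): 25.6 + 0.2Q = 113.9 - Q → Q_m = 73.5833.
Social marginal benefit = demand + MEB = 133.8 - Q.
Set SMB = MC: 133.8 - Q = 25.6 + 0.2Q → Q* = 90.1667.
The welfare-loss triangle has base |Q_m − Q*| and height MEB(Q_m) (the vertical gap between SMB and MC is zero at Q* and MEB at Q_m).
DWL = ½ × 16.5834 × 19.9000 = 165.0048.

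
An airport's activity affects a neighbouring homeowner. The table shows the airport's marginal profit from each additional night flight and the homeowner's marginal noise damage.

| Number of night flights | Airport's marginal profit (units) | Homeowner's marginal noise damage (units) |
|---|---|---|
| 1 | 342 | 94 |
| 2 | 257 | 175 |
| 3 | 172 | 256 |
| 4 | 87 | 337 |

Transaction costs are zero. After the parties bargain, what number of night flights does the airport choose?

Bargaining reaches the level where marginal profit last exceeds marginal noise damage.
That holds through level 2 (257 ≥ 175) but not at 3 (172 < 256).

2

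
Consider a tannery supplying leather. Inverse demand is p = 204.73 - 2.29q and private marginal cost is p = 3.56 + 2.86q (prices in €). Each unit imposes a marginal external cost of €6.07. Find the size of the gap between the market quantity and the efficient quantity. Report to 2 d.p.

Market equilibrium (private): 3.56 + 2.86q = 204.73 - 2.29q → q_m = 39.0621.
Social marginal cost = private MC + MEC = 9.63 + 2.86q.
Set SMC = demand: 9.63 + 2.86q = 204.73 - 2.29q → q* = 37.8835.
Gap = |39.0621 − 37.8835| = 1.1786.

1.18 units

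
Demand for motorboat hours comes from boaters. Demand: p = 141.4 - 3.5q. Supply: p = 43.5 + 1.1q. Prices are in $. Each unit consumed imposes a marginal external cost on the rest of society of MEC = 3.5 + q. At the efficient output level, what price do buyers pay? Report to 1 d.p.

Social marginal benefit = demand − MEC = 137.9 - 4.5q.
Set SMB = MC: 137.9 - 4.5q = 43.5 + 1.1q → q* = 16.8571.
Consumer price on the demand curve at q*: 141.4 − 3.5×16.8571 = 82.4002.

P = $82.4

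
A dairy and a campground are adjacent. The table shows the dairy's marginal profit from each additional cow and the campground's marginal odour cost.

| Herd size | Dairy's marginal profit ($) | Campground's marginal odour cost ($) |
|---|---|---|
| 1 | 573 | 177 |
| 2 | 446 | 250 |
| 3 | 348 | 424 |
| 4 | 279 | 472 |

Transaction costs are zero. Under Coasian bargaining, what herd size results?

2

Bargaining reaches the level where marginal profit last exceeds marginal odour cost.
That holds through level 2 (446 ≥ 250) but not at 3 (348 < 424).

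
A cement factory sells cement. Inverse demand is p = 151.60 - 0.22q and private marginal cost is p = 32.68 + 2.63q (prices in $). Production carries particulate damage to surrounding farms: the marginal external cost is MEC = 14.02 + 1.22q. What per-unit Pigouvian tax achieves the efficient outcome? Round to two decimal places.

tax = $45.46 per unit

Social marginal cost = private MC + MEC = 46.70 + 3.85q.
Set SMC = demand: 46.70 + 3.85q = 151.60 - 0.22q → q* = 25.7740.
The Pigouvian tax equals MEC at q*: 14.02 + 1.22×25.7740 = 45.4643.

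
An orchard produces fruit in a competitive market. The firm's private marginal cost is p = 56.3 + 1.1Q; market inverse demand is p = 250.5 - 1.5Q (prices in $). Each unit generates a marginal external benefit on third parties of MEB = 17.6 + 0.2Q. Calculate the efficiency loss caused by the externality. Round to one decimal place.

Market equilibrium (private): 56.3 + 1.1Q = 250.5 - 1.5Q → Q_m = 74.6923.
Social marginal cost = private MC − MEB = 38.7 + 0.9Q.
Set SMC = demand: 38.7 + 0.9Q = 250.5 - 1.5Q → Q* = 88.2500.
The loss is the area between SMC and demand from Q* to Q_m; with linear curves that's a triangle of height MEB(Q_m).
DWL = ½ × 13.5577 × 32.5385 = 220.5736.

DWL = $220.6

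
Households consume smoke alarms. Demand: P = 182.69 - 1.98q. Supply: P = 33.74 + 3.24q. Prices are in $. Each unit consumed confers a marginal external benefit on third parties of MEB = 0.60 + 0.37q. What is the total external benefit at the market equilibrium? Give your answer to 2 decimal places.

$167.75

Market equilibrium (private): 33.74 + 3.24q = 182.69 - 1.98q → q_m = 28.5345.
Total external benefit = ∫₀^{q_m} (0.60 + 0.37q) dq = 0.60×28.5345 + ½×0.37×28.5345² = 167.7510.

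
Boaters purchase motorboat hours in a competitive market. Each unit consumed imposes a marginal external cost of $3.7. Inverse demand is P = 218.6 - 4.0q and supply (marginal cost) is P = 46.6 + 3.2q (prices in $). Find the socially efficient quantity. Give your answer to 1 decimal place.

q* = 23.4

Social marginal benefit = demand − MEC = 214.9 - 4.0q.
Set SMB = MC: 214.9 - 4.0q = 46.6 + 3.2q → q* = 23.3750.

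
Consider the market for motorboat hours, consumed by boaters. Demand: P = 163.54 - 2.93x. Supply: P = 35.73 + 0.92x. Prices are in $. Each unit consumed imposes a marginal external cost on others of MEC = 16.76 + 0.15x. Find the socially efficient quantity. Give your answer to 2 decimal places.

Social marginal benefit = demand − MEC = 146.78 - 3.08x.
Set SMB = MC: 146.78 - 3.08x = 35.73 + 0.92x → x* = 27.7625.

x* = 27.76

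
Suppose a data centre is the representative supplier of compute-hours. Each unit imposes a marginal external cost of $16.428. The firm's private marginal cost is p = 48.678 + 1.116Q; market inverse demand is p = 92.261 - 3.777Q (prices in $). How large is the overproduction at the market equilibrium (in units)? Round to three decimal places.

Market equilibrium (private): 48.678 + 1.116Q = 92.261 - 3.777Q → Q_m = 8.9072.
Social marginal cost = private MC + MEC = 65.106 + 1.116Q.
Set SMC = demand: 65.106 + 1.116Q = 92.261 - 3.777Q → Q* = 5.5498.
Gap = |8.9072 − 5.5498| = 3.3574.

3.357 units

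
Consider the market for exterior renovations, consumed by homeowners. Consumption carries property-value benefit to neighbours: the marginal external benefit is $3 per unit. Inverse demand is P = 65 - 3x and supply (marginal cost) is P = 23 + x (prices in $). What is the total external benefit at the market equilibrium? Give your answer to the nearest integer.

$32

Market equilibrium (private): 23 + x = 65 - 3x → x_m = 10.5000.
Total external benefit = MEB × x_m = 3 × 10.5000 = 31.5000.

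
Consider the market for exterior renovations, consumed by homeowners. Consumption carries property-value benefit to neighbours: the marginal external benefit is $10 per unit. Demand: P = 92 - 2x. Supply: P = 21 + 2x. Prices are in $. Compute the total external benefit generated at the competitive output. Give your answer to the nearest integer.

Market equilibrium (private): 21 + 2x = 92 - 2x → x_m = 17.7500.
Total external benefit = MEB × x_m = 10 × 17.7500 = 177.5000.

$178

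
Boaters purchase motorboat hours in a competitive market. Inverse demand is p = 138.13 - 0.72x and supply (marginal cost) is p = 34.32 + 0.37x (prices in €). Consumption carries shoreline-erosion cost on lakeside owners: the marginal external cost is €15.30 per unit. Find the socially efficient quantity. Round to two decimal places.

Social marginal benefit = demand − MEC = 122.83 - 0.72x.
Set SMB = MC: 122.83 - 0.72x = 34.32 + 0.37x → x* = 81.2018.

x* = 81.20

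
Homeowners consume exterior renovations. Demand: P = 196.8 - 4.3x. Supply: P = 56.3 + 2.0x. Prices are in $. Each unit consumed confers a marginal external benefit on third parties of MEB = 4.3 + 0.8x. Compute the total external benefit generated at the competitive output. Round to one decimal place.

Market equilibrium (private): 56.3 + 2.0x = 196.8 - 4.3x → x_m = 22.3016.
Total external benefit = ∫₀^{x_m} (4.3 + 0.8x) dx = 4.3×22.3016 + ½×0.8×22.3016² = 294.8414.

$294.8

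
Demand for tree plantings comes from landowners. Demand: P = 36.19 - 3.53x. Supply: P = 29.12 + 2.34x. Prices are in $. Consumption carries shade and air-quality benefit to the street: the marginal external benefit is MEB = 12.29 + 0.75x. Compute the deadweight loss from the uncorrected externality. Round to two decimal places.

Market equilibrium (private): 29.12 + 2.34x = 36.19 - 3.53x → x_m = 1.2044.
Social marginal benefit = demand + MEB = 48.48 - 2.78x.
Set SMB = MC: 48.48 - 2.78x = 29.12 + 2.34x → x* = 3.7813.
The welfare-loss triangle has base |x_m − x*| and height MEB(x_m) (the vertical gap between SMB and MC is zero at x* and MEB at x_m).
DWL = ½ × 2.5769 × 13.1933 = 16.9989.

DWL = $17.00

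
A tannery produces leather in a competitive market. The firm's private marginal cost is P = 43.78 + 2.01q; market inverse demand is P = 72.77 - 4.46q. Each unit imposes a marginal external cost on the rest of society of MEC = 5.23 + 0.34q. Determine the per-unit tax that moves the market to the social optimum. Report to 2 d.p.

Social marginal cost = private MC + MEC = 49.01 + 2.35q.
Set SMC = demand: 49.01 + 2.35q = 72.77 - 4.46q → q* = 3.4890.
The Pigouvian tax equals MEC at q*: 5.23 + 0.34×3.4890 = 6.4163.

tax = 6.42 per unit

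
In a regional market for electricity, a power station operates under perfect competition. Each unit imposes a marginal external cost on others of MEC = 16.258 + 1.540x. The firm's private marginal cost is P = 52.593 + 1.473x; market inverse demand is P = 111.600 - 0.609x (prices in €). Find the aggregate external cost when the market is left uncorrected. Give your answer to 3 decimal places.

Market equilibrium (private): 52.593 + 1.473x = 111.600 - 0.609x → x_m = 28.3415.
Total external cost = ∫₀^{x_m} (16.258 + 1.540x) dx = 16.258×28.3415 + ½×1.540×28.3415² = 1079.2714.

€1079.271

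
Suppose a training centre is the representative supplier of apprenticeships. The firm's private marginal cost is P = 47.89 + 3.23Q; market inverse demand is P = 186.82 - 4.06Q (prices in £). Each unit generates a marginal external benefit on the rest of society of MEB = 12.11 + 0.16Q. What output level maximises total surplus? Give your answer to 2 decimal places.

Q* = 21.18

Social marginal cost = private MC − MEB = 35.78 + 3.07Q.
Set SMC = demand: 35.78 + 3.07Q = 186.82 - 4.06Q → Q* = 21.1837.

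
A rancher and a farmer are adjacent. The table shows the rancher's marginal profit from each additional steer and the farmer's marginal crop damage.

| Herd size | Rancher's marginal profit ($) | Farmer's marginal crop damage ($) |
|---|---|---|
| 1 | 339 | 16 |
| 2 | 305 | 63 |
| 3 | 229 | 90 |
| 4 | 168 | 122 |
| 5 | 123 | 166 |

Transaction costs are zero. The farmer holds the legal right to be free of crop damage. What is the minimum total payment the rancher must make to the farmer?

Efficient level: marginal profit ≥ marginal crop damage through level 4, so k* = 4.
With the farmer holding the right, the rancher must at least compensate total damage at k*: 16 + 63 + 90 + 122 = 291.

$291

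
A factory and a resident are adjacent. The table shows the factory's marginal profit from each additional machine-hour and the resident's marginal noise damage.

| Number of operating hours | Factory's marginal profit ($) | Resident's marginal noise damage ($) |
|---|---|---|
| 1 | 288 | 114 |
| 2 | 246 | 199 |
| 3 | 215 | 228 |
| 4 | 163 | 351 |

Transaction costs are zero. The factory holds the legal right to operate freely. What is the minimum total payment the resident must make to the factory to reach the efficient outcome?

Left alone the factory would choose level 4 (marginal profit stays positive).
Efficient level: k* = 2 (marginal profit ≥ marginal noise damage through 2).
The resident must at least cover the factory's forgone profit from cutting 4→2: 215 + 163 = 378.

$378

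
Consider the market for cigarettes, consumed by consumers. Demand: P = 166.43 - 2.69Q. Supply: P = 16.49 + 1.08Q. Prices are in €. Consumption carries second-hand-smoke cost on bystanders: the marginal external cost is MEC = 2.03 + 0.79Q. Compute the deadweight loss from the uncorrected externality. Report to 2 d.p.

DWL = €122.69

Market equilibrium (private): 16.49 + 1.08Q = 166.43 - 2.69Q → Q_m = 39.7719.
Social marginal benefit = demand − MEC = 164.40 - 3.48Q.
Set SMB = MC: 164.40 - 3.48Q = 16.49 + 1.08Q → Q* = 32.4364.
Between Q* and Q_m the wedge MC − SMB runs linearly from 0 to MEC(Q_m), so the loss is a triangle.
DWL = ½ × 7.3355 × 33.4498 = 122.6855.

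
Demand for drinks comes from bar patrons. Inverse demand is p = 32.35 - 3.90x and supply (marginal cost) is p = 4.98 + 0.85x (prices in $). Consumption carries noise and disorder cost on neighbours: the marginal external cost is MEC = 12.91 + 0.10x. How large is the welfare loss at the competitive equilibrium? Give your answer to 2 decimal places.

DWL = $18.75

Market equilibrium (private): 4.98 + 0.85x = 32.35 - 3.90x → x_m = 5.7621.
Social marginal benefit = demand − MEC = 19.44 - 4.00x.
Set SMB = MC: 19.44 - 4.00x = 4.98 + 0.85x → x* = 2.9814.
The loss is the area between SMB and MC from x* to x_m; with linear curves that's a triangle of height MEC(x_m).
DWL = ½ × 2.7807 × 13.4862 = 18.7505.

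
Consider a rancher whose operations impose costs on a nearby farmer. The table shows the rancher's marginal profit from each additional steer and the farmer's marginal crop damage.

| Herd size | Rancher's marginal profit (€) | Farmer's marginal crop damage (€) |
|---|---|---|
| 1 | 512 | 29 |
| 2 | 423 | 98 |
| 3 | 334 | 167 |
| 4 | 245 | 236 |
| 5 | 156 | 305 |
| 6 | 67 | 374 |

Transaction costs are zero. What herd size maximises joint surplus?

4

Bargaining reaches the level where marginal profit last exceeds marginal crop damage.
That holds through level 4 (245 ≥ 236) but not at 5 (156 < 305).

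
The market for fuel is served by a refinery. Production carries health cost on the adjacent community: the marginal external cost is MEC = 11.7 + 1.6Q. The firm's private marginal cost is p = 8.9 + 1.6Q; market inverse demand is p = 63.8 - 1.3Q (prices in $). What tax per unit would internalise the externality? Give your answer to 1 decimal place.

Social marginal cost = private MC + MEC = 20.6 + 3.2Q.
Set SMC = demand: 20.6 + 3.2Q = 63.8 - 1.3Q → Q* = 9.6000.
The Pigouvian tax equals MEC at Q*: 11.7 + 1.6×9.6000 = 27.0600.

tax = $27.1 per unit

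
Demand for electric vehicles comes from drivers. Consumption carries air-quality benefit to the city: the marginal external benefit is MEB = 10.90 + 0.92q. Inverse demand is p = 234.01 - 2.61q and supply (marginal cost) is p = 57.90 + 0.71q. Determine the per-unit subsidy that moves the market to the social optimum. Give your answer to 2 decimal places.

Social marginal benefit = demand + MEB = 244.91 - 1.69q.
Set SMB = MC: 244.91 - 1.69q = 57.90 + 0.71q → q* = 77.9208.
The Pigouvian subsidy equals MEB at q*: 10.90 + 0.92×77.9208 = 82.5871.

subsidy = 82.59 per unit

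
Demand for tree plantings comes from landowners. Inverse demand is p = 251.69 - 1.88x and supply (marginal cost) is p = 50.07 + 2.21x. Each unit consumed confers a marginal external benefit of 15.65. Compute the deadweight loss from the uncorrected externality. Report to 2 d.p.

Market equilibrium (private): 50.07 + 2.21x = 251.69 - 1.88x → x_m = 49.2958.
Social marginal benefit = demand + MEB = 267.34 - 1.88x.
Set SMB = MC: 267.34 - 1.88x = 50.07 + 2.21x → x* = 53.1222.
Height of the DWL triangle at x_m is SMB(x_m) − MC(x_m) = MEB(x_m) = 15.6500.
DWL = ½ × 3.8264 × 15.6500 = 29.9416.

DWL = 29.94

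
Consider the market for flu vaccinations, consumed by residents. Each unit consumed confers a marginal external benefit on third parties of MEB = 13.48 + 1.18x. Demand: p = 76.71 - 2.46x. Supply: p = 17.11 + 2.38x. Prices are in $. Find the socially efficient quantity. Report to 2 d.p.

Social marginal benefit = demand + MEB = 90.19 - 1.28x.
Set SMB = MC: 90.19 - 1.28x = 17.11 + 2.38x → x* = 19.9672.

x* = 19.97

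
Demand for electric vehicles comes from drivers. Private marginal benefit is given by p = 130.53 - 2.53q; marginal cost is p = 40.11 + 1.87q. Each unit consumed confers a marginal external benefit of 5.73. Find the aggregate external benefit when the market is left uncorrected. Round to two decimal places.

Market equilibrium (private): 40.11 + 1.87q = 130.53 - 2.53q → q_m = 20.5500.
Total external benefit = MEB × q_m = 5.73 × 20.5500 = 117.7515.

117.75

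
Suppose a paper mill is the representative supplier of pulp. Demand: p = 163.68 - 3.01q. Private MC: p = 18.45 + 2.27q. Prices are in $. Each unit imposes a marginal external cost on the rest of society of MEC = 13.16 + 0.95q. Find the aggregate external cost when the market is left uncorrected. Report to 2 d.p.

$721.34

Market equilibrium (private): 18.45 + 2.27q = 163.68 - 3.01q → q_m = 27.5057.
Total external cost = ∫₀^{q_m} (13.16 + 0.95q) dq = 13.16×27.5057 + ½×0.95×27.5057² = 721.3427.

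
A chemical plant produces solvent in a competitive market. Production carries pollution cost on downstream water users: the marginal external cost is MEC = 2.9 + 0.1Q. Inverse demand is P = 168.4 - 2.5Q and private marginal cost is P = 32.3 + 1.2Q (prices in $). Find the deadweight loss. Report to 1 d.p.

DWL = $5.7

Market equilibrium (private): 32.3 + 1.2Q = 168.4 - 2.5Q → Q_m = 36.7838.
Social marginal cost = private MC + MEC = 35.2 + 1.3Q.
Set SMC = demand: 35.2 + 1.3Q = 168.4 - 2.5Q → Q* = 35.0526.
Height of the DWL triangle at Q_m is SMC(Q_m) − demand(Q_m) = MEC(Q_m) = 6.5784.
DWL = ½ × 1.7312 × 6.5784 = 5.6943.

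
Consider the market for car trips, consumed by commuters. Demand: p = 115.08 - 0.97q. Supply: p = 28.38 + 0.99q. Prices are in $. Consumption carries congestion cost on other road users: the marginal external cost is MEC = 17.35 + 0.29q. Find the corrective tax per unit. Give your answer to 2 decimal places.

Social marginal benefit = demand − MEC = 97.73 - 1.26q.
Set SMB = MC: 97.73 - 1.26q = 28.38 + 0.99q → q* = 30.8222.
The Pigouvian tax equals MEC at q*: 17.35 + 0.29×30.8222 = 26.2884.

tax = $26.29 per unit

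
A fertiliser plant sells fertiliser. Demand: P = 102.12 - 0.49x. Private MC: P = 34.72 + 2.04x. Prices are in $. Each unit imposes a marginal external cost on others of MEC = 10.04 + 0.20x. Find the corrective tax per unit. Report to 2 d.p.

tax = $14.24 per unit

Social marginal cost = private MC + MEC = 44.76 + 2.24x.
Set SMC = demand: 44.76 + 2.24x = 102.12 - 0.49x → x* = 21.0110.
The Pigouvian tax equals MEC at x*: 10.04 + 0.20×21.0110 = 14.2422.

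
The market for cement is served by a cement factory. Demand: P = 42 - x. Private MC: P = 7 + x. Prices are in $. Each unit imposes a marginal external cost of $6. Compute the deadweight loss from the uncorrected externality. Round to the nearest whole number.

Market equilibrium (private): 7 + x = 42 - x → x_m = 17.5000.
Social marginal cost = private MC + MEC = 13 + x.
Set SMC = demand: 13 + x = 42 - x → x* = 14.5000.
The loss is the area between SMC and demand from x* to x_m; with linear curves that's a triangle of height MEC(x_m).
DWL = ½ × 3.0000 × 6.0000 = 9.0000.

DWL = $9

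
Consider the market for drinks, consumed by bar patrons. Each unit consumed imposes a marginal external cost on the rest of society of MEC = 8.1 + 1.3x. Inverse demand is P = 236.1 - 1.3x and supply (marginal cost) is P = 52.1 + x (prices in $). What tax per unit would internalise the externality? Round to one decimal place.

Social marginal benefit = demand − MEC = 228.0 - 2.6x.
Set SMB = MC: 228.0 - 2.6x = 52.1 + x → x* = 48.8611.
The Pigouvian tax equals MEC at x*: 8.1 + 1.3×48.8611 = 71.6194.

tax = $71.6 per unit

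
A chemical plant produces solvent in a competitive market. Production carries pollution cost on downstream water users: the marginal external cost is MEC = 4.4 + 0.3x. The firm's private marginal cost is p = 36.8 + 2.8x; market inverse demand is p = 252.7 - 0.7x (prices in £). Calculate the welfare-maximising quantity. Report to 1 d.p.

x* = 55.7

Social marginal cost = private MC + MEC = 41.2 + 3.1x.
Set SMC = demand: 41.2 + 3.1x = 252.7 - 0.7x → x* = 55.6579.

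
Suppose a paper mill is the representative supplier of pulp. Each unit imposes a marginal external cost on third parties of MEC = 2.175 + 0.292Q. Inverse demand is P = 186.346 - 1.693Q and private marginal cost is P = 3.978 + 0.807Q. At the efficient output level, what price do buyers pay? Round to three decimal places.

Social marginal cost = private MC + MEC = 6.153 + 1.099Q.
Set SMC = demand: 6.153 + 1.099Q = 186.346 - 1.693Q → Q* = 64.5390.
Consumer price on the demand curve at Q*: 186.346 − 1.693×64.5390 = 77.0815.

P = 77.081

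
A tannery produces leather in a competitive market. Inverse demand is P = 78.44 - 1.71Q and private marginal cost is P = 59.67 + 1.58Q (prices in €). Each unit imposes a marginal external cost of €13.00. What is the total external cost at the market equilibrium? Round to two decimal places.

€74.17

Market equilibrium (private): 59.67 + 1.58Q = 78.44 - 1.71Q → Q_m = 5.7052.
Total external cost = MEC × Q_m = 13.00 × 5.7052 = 74.1676.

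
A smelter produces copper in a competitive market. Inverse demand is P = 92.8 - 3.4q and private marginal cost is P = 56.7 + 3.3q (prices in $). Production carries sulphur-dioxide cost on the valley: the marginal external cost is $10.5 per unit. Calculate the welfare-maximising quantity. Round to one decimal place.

q* = 3.8

Social marginal cost = private MC + MEC = 67.2 + 3.3q.
Set SMC = demand: 67.2 + 3.3q = 92.8 - 3.4q → q* = 3.8209.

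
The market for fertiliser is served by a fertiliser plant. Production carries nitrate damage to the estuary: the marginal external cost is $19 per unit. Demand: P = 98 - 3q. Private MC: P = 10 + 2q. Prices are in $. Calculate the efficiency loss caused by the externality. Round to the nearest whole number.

Market equilibrium (private): 10 + 2q = 98 - 3q → q_m = 17.6000.
Social marginal cost = private MC + MEC = 29 + 2q.
Set SMC = demand: 29 + 2q = 98 - 3q → q* = 13.8000.
The loss is the area between SMC and demand from q* to q_m; with linear curves that's a triangle of height MEC(q_m).
DWL = ½ × 3.8000 × 19.0000 = 36.1000.

DWL = $36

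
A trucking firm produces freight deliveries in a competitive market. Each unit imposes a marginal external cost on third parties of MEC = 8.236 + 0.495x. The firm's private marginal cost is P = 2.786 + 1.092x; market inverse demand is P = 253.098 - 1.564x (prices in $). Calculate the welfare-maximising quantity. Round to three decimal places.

Social marginal cost = private MC + MEC = 11.022 + 1.587x.
Set SMC = demand: 11.022 + 1.587x = 253.098 - 1.564x → x* = 76.8251.

x* = 76.825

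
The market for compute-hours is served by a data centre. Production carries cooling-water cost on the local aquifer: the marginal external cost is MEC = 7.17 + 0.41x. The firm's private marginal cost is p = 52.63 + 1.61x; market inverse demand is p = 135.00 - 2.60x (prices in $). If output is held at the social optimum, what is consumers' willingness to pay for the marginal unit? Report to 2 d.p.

P = $92.68

Social marginal cost = private MC + MEC = 59.80 + 2.02x.
Set SMC = demand: 59.80 + 2.02x = 135.00 - 2.60x → x* = 16.2771.
Consumer price on the demand curve at x*: 135.00 − 2.60×16.2771 = 92.6795.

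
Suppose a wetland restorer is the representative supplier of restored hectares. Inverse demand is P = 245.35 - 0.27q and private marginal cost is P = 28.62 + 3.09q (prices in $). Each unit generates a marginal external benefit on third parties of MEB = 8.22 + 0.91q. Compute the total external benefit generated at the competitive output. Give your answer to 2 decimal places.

Market equilibrium (private): 28.62 + 3.09q = 245.35 - 0.27q → q_m = 64.5030.
Total external benefit = ∫₀^{q_m} (8.22 + 0.91q) dq = 8.22×64.5030 + ½×0.91×64.5030² = 2423.3045.

$2423.30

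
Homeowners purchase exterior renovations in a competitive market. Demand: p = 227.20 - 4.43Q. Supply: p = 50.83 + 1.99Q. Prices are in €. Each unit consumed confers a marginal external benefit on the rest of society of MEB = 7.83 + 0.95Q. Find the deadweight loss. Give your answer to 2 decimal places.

Market equilibrium (private): 50.83 + 1.99Q = 227.20 - 4.43Q → Q_m = 27.4720.
Social marginal benefit = demand + MEB = 235.03 - 3.48Q.
Set SMB = MC: 235.03 - 3.48Q = 50.83 + 1.99Q → Q* = 33.6746.
Height of the DWL triangle at Q_m is SMB(Q_m) − MC(Q_m) = MEB(Q_m) = 33.9284.
DWL = ½ × 6.2026 × 33.9284 = 105.2221.

DWL = €105.22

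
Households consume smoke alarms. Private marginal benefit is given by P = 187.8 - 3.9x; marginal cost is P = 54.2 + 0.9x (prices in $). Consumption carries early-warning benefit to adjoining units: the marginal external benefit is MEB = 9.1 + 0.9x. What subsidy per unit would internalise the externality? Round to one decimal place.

subsidy = $42.0 per unit

Social marginal benefit = demand + MEB = 196.9 - 3.0x.
Set SMB = MC: 196.9 - 3.0x = 54.2 + 0.9x → x* = 36.5897.
The Pigouvian subsidy equals MEB at x*: 9.1 + 0.9×36.5897 = 42.0307.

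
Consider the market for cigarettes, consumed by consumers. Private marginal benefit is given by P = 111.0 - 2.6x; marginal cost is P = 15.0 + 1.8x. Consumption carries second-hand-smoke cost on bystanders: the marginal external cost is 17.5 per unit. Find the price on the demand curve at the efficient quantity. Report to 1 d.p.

P = 64.6

Social marginal benefit = demand − MEC = 93.5 - 2.6x.
Set SMB = MC: 93.5 - 2.6x = 15.0 + 1.8x → x* = 17.8409.
Consumer price on the demand curve at x*: 111.0 − 2.6×17.8409 = 64.6137.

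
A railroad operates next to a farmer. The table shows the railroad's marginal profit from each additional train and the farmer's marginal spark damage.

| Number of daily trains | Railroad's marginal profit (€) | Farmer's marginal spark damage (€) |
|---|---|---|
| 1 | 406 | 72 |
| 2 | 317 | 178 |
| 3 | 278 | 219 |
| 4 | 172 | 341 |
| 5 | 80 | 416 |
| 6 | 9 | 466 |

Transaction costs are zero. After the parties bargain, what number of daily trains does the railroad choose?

Bargaining reaches the level where marginal profit last exceeds marginal spark damage.
That holds through level 3 (278 ≥ 219) but not at 4 (172 < 341).

3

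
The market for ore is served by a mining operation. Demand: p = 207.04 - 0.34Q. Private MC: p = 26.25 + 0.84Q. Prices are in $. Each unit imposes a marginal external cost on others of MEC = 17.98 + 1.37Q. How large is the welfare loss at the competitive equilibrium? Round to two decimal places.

DWL = $10182.24

Market equilibrium (private): 26.25 + 0.84Q = 207.04 - 0.34Q → Q_m = 153.2119.
Social marginal cost = private MC + MEC = 44.23 + 2.21Q.
Set SMC = demand: 44.23 + 2.21Q = 207.04 - 0.34Q → Q* = 63.8471.
Height of the DWL triangle at Q_m is SMC(Q_m) − demand(Q_m) = MEC(Q_m) = 227.8803.
DWL = ½ × 89.3648 × 227.8803 = 10182.2387.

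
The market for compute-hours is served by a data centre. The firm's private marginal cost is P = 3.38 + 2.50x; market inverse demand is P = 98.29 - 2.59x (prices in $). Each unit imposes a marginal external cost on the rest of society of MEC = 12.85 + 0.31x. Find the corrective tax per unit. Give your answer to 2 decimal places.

tax = $17.56 per unit

Social marginal cost = private MC + MEC = 16.23 + 2.81x.
Set SMC = demand: 16.23 + 2.81x = 98.29 - 2.59x → x* = 15.1963.
The Pigouvian tax equals MEC at x*: 12.85 + 0.31×15.1963 = 17.5609.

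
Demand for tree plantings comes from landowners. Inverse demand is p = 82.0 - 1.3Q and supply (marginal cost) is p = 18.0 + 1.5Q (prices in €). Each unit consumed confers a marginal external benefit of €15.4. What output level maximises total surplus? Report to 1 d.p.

Social marginal benefit = demand + MEB = 97.4 - 1.3Q.
Set SMB = MC: 97.4 - 1.3Q = 18.0 + 1.5Q → Q* = 28.3571.

Q* = 28.4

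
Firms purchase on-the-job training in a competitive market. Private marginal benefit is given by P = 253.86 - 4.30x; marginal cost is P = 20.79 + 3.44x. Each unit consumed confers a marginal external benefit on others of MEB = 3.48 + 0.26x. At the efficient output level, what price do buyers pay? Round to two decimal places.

P = 117.88

Social marginal benefit = demand + MEB = 257.34 - 4.04x.
Set SMB = MC: 257.34 - 4.04x = 20.79 + 3.44x → x* = 31.6243.
Consumer price on the demand curve at x*: 253.86 − 4.30×31.6243 = 117.8755.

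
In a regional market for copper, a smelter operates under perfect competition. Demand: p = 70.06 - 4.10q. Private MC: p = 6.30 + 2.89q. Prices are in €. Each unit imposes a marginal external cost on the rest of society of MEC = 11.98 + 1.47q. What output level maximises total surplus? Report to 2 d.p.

q* = 6.12

Social marginal cost = private MC + MEC = 18.28 + 4.36q.
Set SMC = demand: 18.28 + 4.36q = 70.06 - 4.10q → q* = 6.1206.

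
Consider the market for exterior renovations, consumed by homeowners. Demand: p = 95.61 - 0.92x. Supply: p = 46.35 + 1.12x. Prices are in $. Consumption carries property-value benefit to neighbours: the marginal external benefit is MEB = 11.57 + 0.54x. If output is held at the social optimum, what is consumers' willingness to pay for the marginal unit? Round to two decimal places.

P = $58.30

Social marginal benefit = demand + MEB = 107.18 - 0.38x.
Set SMB = MC: 107.18 - 0.38x = 46.35 + 1.12x → x* = 40.5533.
Consumer price on the demand curve at x*: 95.61 − 0.92×40.5533 = 58.3010.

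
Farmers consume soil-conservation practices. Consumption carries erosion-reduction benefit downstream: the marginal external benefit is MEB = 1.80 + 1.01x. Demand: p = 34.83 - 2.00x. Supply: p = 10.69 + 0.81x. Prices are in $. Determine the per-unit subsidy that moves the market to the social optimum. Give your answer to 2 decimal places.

Social marginal benefit = demand + MEB = 36.63 - 0.99x.
Set SMB = MC: 36.63 - 0.99x = 10.69 + 0.81x → x* = 14.4111.
The Pigouvian subsidy equals MEB at x*: 1.80 + 1.01×14.4111 = 16.3552.

subsidy = $16.36 per unit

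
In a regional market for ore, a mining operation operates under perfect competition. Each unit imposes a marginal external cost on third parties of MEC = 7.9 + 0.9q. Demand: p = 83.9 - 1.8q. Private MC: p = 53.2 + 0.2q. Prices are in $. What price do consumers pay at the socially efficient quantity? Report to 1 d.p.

P = $69.7

Social marginal cost = private MC + MEC = 61.1 + 1.1q.
Set SMC = demand: 61.1 + 1.1q = 83.9 - 1.8q → q* = 7.8621.
Consumer price on the demand curve at q*: 83.9 − 1.8×7.8621 = 69.7482.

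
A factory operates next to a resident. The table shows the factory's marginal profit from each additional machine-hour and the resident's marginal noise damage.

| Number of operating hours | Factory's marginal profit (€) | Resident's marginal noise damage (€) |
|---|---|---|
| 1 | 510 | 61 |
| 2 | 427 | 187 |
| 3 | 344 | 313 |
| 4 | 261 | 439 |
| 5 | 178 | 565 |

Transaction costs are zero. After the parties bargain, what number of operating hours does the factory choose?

3

Bargaining reaches the level where marginal profit last exceeds marginal noise damage.
That holds through level 3 (344 ≥ 313) but not at 4 (261 < 439).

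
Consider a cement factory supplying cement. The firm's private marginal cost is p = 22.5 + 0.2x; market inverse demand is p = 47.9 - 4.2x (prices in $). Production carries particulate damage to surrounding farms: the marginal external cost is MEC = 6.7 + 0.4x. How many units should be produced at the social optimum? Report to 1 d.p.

x* = 3.9

Social marginal cost = private MC + MEC = 29.2 + 0.6x.
Set SMC = demand: 29.2 + 0.6x = 47.9 - 4.2x → x* = 3.8958.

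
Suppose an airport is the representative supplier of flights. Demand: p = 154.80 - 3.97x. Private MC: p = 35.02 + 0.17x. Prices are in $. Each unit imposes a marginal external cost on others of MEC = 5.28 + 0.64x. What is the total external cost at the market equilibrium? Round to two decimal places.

Market equilibrium (private): 35.02 + 0.17x = 154.80 - 3.97x → x_m = 28.9324.
Total external cost = ∫₀^{x_m} (5.28 + 0.64x) dx = 5.28×28.9324 + ½×0.64×28.9324² = 420.6299.

$420.63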